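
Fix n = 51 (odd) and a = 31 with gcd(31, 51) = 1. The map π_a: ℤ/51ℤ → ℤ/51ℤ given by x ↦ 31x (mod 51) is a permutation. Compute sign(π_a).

Trace 7: π^k(7) = [7, 13, 46, 49, 40, 16, 37] for k=0..6.
Cycle type of π: 16×3 + 1×3; total 6 cycles.
6 cycles on 51: each ℓ→(−1)^(ℓ−1), product (−1)^45 = -1.
The Jacobi symbol (31|51) = -1 (Zolotarev) agrees.

-1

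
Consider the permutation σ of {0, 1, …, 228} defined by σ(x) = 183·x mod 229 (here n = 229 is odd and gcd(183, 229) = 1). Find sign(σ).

Trace 180: π^k(180) = [180, 193, 53, 81, 167, 104, 25] for k=0..6.
Decompose π into cycles: lengths [57, 57, 57, 57, 1] (5 cycles, including the fixed point 0).
5 cycles on 229: each ℓ→(−1)^(ℓ−1), product (−1)^224 = +1.
(183|229)_J = +1 (Zolotarev's lemma cross-check).

+1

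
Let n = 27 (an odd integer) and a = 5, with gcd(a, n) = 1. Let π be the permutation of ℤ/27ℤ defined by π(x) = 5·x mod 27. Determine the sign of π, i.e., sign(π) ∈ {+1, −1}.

-1

Trace 13: π^k(13) = [13, 11, 1, 5, 25, 17, 4] for k=0..6.
The orbit structure of x ↦ 5x mod 27: 4 orbits of sizes [18, 6, 2, 1].
sign(π) = (−1)^{n − #cycles} = (−1)^{27−4} = (−1)^23 = -1.
Via Zolotarev, sign(π_{5}) = (5|27) = -1.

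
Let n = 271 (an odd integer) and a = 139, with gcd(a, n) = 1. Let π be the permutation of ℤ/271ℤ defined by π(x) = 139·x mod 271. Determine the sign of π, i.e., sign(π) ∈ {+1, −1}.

Trace 100: π^k(100) = [100, 79, 141, 87, 169, 185, 241] for k=0..6.
Cycle type of π: 45×6 + 1; total 7 cycles.
n − c = 271 − 7 = 264; sign = (−1)^264 = +1.

+1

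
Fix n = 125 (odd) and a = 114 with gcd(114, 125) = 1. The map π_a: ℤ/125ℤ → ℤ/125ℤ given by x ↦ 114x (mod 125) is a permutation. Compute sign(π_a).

+1

Trace 14: π^k(14) = [14, 96, 69, 116, 99, 36, 104] for k=0..6.
7 cycles of lengths [50, 50, 10, 10, 2, 2, 1].
Σ(ℓ_i−1) = 125−7 = 118; sign = (−1)^118 = +1.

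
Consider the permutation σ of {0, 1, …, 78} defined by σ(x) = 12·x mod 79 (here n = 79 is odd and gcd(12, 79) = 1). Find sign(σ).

-1

Orbit of 22 under x↦12x: [22, 27, 8, 17, 46, 78, 67]… (length divides ord_79(12)).
4 cycles of lengths [26, 26, 26, 1].
79 − 4 = 75 transpositions; sign(π) = (−1)^75 = -1.
Check: (12/79) = -1 by Zolotarev.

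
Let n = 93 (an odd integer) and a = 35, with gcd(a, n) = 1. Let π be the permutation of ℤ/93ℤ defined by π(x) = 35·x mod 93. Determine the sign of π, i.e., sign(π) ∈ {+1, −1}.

-1

Start at x=32: 32 → 4 → 47 → 64 → 8 → 1 → 35 → … (one orbit).
The orbit structure of x ↦ 35x mod 93: 14 orbits of sizes [10, 10, 10, 10, 10, 10, 5, 5, 5, 5, 5, 5, 2, 1].
sign(π) = (−1)^{n − #cycles} = (−1)^{93−14} = (−1)^79 = -1.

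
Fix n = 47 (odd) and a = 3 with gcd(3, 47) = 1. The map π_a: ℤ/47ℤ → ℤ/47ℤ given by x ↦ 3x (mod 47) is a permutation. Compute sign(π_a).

+1

Trace 21: π^k(21) = [21, 16, 1, 3, 9, 27, 34] for k=0..6.
Cycle lengths of π_3 on ℤ/47ℤ: [23, 23, 1]; 3 cycles in total.
Σ(ℓ_i−1) = 47−3 = 44; sign = (−1)^44 = +1.
The Jacobi symbol (3|47) = +1 (Zolotarev) agrees.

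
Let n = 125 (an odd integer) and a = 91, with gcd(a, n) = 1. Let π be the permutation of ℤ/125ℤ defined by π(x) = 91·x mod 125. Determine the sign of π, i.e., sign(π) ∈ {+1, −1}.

Trace 51: π^k(51) = [51, 16, 81, 121, 11, 1, 91] for k=0..6.
Decompose π into cycles: lengths [25, 25, 25, 25, 5, 5, 5, 5, 1, 1, 1, 1, 1] (13 cycles, including the fixed point 0).
n − c = 125 − 13 = 112; sign = (−1)^112 = +1.

+1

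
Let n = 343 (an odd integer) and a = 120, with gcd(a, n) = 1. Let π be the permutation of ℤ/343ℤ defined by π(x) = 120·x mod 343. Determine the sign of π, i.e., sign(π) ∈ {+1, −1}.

+1

Orbit of 57 under x↦120x: [57, 323, 1, 120, 337, 309, 36]… (length divides ord_343(120)).
The orbit structure of x ↦ 120x mod 343: 19 orbits of sizes [49, 49, 49, 49, 49, 49, 7, 7, 7, 7, 7, 7, 1, 1, 1, 1, 1, 1, 1].
sign(π) = (−1)^{n − #cycles} = (−1)^{343−19} = (−1)^324 = +1.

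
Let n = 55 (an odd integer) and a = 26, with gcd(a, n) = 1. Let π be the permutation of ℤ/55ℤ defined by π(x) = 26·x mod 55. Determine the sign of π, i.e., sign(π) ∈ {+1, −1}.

Trace 16: π^k(16) = [16, 31, 36, 1, 26] for k=0..4.
Cycle lengths of π_26 on ℤ/55ℤ: [5, 5, 5, 5, 5, 5, 5, 5, 5, 5, 1, 1, 1, 1, 1]; 15 cycles in total.
55 − 15 = 40 transpositions; sign(π) = (−1)^40 = +1.
Check: (26/55) = +1 by Zolotarev.

+1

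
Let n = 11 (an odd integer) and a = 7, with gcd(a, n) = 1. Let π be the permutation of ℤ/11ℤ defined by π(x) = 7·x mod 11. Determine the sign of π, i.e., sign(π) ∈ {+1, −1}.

Start at x=9: 9 → 8 → 1 → 7 → 5 → 2 → 3 → … (one orbit).
Cycle type of π: 10 + 1; total 2 cycles.
sign(π) = (−1)^{n − #cycles} = (−1)^{11−2} = (−1)^9 = -1.

-1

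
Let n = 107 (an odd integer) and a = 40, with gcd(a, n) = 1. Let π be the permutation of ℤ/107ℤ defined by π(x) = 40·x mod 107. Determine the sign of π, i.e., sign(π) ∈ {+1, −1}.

+1

Trace 85: π^k(85) = [85, 83, 3, 13, 92, 42, 75] for k=0..6.
Cycle lengths of π_40 on ℤ/107ℤ: [53, 53, 1]; 3 cycles in total.
Σ(ℓ_i−1) = 107−3 = 104; sign = (−1)^104 = +1.
Check: (40/107) = +1 by Zolotarev.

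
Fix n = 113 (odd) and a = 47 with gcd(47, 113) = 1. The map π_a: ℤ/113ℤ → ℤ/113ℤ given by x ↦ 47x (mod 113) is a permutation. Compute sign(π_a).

Start at x=15: 15 → 27 → 26 → 92 → 30 → 54 → 52 → … (one orbit).
π_47 has 2 disjoint cycles with lengths [112, 1] on {0,…,112}.
2 cycles on 113: each ℓ→(−1)^(ℓ−1), product (−1)^111 = -1.
Check: (47/113) = -1 by Zolotarev.

-1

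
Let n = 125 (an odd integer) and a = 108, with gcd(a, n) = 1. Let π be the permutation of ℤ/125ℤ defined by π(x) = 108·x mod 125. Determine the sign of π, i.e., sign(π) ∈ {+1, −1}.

Trace 73: π^k(73) = [73, 9, 97, 101, 33, 64, 37] for k=0..6.
The orbit structure of x ↦ 108x mod 125: 4 orbits of sizes [100, 20, 4, 1].
125 − 4 = 121 transpositions; sign(π) = (−1)^121 = -1.
Zolotarev: (108|125) = -1, matching the cycle-count sign.

-1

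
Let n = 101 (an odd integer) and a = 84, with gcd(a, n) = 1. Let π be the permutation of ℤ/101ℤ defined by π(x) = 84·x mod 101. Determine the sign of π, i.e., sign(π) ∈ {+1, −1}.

+1

Orbit of 95 under x↦84x: [95, 1, 84, 87, 36]… (length divides ord_101(84)).
The orbit structure of x ↦ 84x mod 101: 21 orbits of sizes [5, 5, 5, 5, 5, 5, 5, 5, 5, 5, 5, 5, 5, 5, 5, 5, 5, 5, 5, 5, 1].
sign(π) = (−1)^{n − #cycles} = (−1)^{101−21} = (−1)^80 = +1.
(84|101)_J = +1 (Zolotarev's lemma cross-check).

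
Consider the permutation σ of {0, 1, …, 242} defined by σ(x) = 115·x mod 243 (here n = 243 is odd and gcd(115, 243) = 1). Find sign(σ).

Start at x=172: 172 → 97 → 220 → 28 → 61 → 211 → 208 → … (one orbit).
Cycle lengths of π_115 on ℤ/243ℤ: [81, 81, 27, 27, 9, 9, 3, 3, 1, 1, 1]; 11 cycles in total.
243 − 11 = 232 transpositions; sign(π) = (−1)^232 = +1.
The Jacobi symbol (115|243) = +1 (Zolotarev) agrees.

+1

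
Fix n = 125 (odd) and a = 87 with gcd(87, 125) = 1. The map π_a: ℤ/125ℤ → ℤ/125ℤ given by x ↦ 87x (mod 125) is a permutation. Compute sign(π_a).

Trace 96: π^k(96) = [96, 102, 124, 38, 56, 122, 114] for k=0..6.
4 cycles of lengths [100, 20, 4, 1].
n − c = 125 − 4 = 121; sign = (−1)^121 = -1.

-1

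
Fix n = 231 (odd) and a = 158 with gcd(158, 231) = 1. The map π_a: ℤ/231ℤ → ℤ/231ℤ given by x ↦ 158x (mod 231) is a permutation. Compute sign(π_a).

Trace 170: π^k(170) = [170, 64, 179, 100, 92, 214, 86] for k=0..6.
18 cycles of lengths [30, 30, 30, 30, 15, 15, 15, 15, 10, 10, 6, 6, 5, 5, 3, 3, 2, 1].
sign(π) = (−1)^{n − #cycles} = (−1)^{231−18} = (−1)^213 = -1.
Check: (158/231) = -1 by Zolotarev.

-1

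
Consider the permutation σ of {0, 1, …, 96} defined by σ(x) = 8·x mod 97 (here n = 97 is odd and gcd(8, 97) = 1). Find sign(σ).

Start at x=79: 79 → 50 → 12 → 96 → 89 → 33 → 70 → … (one orbit).
The orbit structure of x ↦ 8x mod 97: 7 orbits of sizes [16, 16, 16, 16, 16, 16, 1].
With 7 cycles on 97 points, sign = (−1)^{97−7} = +1.

+1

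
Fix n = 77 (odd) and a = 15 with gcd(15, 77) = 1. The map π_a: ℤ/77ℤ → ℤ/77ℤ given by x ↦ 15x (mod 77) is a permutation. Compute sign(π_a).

Orbit of 36 under x↦15x: [36, 1, 15, 71, 64]… (length divides ord_77(15)).
π_15 has 21 disjoint cycles with lengths [5, 5, 5, 5, 5, 5, 5, 5, 5, 5, 5, 5, 5, 5, 1, 1, 1, 1, 1, 1, 1] on {0,…,76}.
Σ(ℓ_i−1) = 77−21 = 56; sign = (−1)^56 = +1.
Check: (15/77) = +1 by Zolotarev.

+1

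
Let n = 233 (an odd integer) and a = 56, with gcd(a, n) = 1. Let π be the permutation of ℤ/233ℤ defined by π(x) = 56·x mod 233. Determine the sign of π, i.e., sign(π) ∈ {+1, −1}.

+1

Orbit of 49 under x↦56x: [49, 181, 117, 28, 170, 200, 16]… (length divides ord_233(56)).
Cycle lengths of π_56 on ℤ/233ℤ: [116, 116, 1]; 3 cycles in total.
Σ(ℓ_i−1) = 233−3 = 230; sign = (−1)^230 = +1.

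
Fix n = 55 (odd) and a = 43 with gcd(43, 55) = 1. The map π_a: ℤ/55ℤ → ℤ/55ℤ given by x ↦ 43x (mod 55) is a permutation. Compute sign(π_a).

+1

Trace 34: π^k(34) = [34, 32, 1, 43] for k=0..3.
π_43 has 17 disjoint cycles with lengths [4, 4, 4, 4, 4, 4, 4, 4, 4, 4, 4, 2, 2, 2, 2, 2, 1] on {0,…,54}.
n − c = 55 − 17 = 38; sign = (−1)^38 = +1.
Via Zolotarev, sign(π_{43}) = (43|55) = +1.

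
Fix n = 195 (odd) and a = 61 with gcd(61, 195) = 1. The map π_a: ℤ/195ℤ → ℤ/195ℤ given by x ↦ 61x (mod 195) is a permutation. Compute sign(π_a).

+1

Start at x=61: 61 → 16 → 1 → 61 (one orbit).
π_61 has 75 disjoint cycles with lengths [3, 3, 3, 3, 3, 3, 3, 3, 3, 3, 3, 3, 3, 3, 3, 3, 3, 3, 3, 3, 3, 3, 3, 3, 3, 3, 3, 3, 3, 3, 3, 3, 3, 3, 3, 3, 3, 3, 3, 3, 3, 3, 3, 3, 3, 3, 3, 3, 3, 3, 3, 3, 3, 3, 3, 3, 3, 3, 3, 3, 1, 1, 1, 1, 1, 1, 1, 1, 1, 1, 1, 1, 1, 1, 1] on {0,…,194}.
n − c = 195 − 75 = 120; sign = (−1)^120 = +1.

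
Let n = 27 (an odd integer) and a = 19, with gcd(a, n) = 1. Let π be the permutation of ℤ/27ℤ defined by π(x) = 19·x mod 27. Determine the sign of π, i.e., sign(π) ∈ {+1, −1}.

Start at x=1: 1 → 19 → 10 → 1 (one orbit).
Cycle type of π: 3×6 + 1×9; total 15 cycles.
With 15 cycles on 27 points, sign = (−1)^{27−15} = +1.

+1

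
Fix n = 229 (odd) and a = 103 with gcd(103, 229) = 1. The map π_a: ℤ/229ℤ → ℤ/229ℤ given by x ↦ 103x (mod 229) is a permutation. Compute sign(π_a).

Trace 99: π^k(99) = [99, 121, 97, 144, 176, 37, 147] for k=0..6.
Cycle type of π: 114×2 + 1; total 3 cycles.
sign(π) = (−1)^{n − #cycles} = (−1)^{229−3} = (−1)^226 = +1.

+1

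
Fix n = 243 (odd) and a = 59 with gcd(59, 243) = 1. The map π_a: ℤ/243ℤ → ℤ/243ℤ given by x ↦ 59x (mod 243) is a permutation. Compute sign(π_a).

-1

Trace 41: π^k(41) = [41, 232, 80, 103, 2, 118, 158] for k=0..6.
The orbit structure of x ↦ 59x mod 243: 6 orbits of sizes [162, 54, 18, 6, 2, 1].
n − c = 243 − 6 = 237; sign = (−1)^237 = -1.
Zolotarev: (59|243) = -1, matching the cycle-count sign.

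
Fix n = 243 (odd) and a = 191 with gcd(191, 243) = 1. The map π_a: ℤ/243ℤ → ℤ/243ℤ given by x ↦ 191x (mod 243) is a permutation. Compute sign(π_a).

-1

Start at x=125: 125 → 61 → 230 → 190 → 83 → 58 → 143 → … (one orbit).
π_191 has 6 disjoint cycles with lengths [162, 54, 18, 6, 2, 1] on {0,…,242}.
With 6 cycles on 243 points, sign = (−1)^{243−6} = -1.
Check: (191/243) = -1 by Zolotarev.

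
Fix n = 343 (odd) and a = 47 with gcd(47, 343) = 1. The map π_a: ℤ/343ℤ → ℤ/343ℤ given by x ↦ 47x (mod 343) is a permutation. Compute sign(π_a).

Trace 50: π^k(50) = [50, 292, 4, 188, 261, 262, 309] for k=0..6.
Cycle type of π: 294 + 42 + 6 + 1; total 4 cycles.
4 cycles on 343: each ℓ→(−1)^(ℓ−1), product (−1)^339 = -1.
Check: (47/343) = -1 by Zolotarev.

-1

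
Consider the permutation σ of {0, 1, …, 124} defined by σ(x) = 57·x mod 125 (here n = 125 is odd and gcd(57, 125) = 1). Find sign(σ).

-1

Orbit of 57 under x↦57x: [57, 124, 68, 1]… (length divides ord_125(57)).
π_57 has 32 disjoint cycles with lengths [4, 4, 4, 4, 4, 4, 4, 4, 4, 4, 4, 4, 4, 4, 4, 4, 4, 4, 4, 4, 4, 4, 4, 4, 4, 4, 4, 4, 4, 4, 4, 1] on {0,…,124}.
sign(π) = (−1)^{n − #cycles} = (−1)^{125−32} = (−1)^93 = -1.
The Jacobi symbol (57|125) = -1 (Zolotarev) agrees.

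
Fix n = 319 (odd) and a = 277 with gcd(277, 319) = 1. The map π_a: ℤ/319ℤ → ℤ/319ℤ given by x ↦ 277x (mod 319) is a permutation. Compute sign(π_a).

-1

Start at x=197: 197 → 20 → 117 → 190 → 314 → 210 → 112 → … (one orbit).
10 cycles of lengths [70, 70, 70, 70, 10, 7, 7, 7, 7, 1].
Σ(ℓ_i−1) = 319−10 = 309; sign = (−1)^309 = -1.
(277|319)_J = -1 (Zolotarev's lemma cross-check).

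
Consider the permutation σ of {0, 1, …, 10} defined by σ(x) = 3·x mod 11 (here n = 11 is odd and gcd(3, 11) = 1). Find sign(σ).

Trace 5: π^k(5) = [5, 4, 1, 3, 9] for k=0..4.
π_3 has 3 disjoint cycles with lengths [5, 5, 1] on {0,…,10}.
sign(π) = (−1)^{n − #cycles} = (−1)^{11−3} = (−1)^8 = +1.
Via Zolotarev, sign(π_{3}) = (3|11) = +1.

+1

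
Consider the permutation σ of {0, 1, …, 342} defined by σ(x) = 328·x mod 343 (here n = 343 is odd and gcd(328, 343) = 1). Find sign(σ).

Start at x=239: 239 → 188 → 267 → 111 → 50 → 279 → 274 → … (one orbit).
The orbit structure of x ↦ 328x mod 343: 10 orbits of sizes [98, 98, 98, 14, 14, 14, 2, 2, 2, 1].
sign(π) = (−1)^{n − #cycles} = (−1)^{343−10} = (−1)^333 = -1.

-1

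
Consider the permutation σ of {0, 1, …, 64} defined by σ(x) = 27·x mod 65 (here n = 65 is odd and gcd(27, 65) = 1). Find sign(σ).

Start at x=14: 14 → 53 → 1 → 27 → 14 (one orbit).
Cycle lengths of π_27 on ℤ/65ℤ: [4, 4, 4, 4, 4, 4, 4, 4, 4, 4, 4, 4, 4, 1, 1, 1, 1, 1, 1, 1, 1, 1, 1, 1, 1, 1]; 26 cycles in total.
n − c = 65 − 26 = 39; sign = (−1)^39 = -1.
(27|65)_J = -1 (Zolotarev's lemma cross-check).

-1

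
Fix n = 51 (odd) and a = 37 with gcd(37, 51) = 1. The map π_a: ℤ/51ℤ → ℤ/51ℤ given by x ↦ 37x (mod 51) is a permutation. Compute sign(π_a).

Start at x=25: 25 → 7 → 4 → 46 → 19 → 40 → 1 → … (one orbit).
Decompose π into cycles: lengths [16, 16, 16, 1, 1, 1] (6 cycles, including the fixed point 0).
sign(π) = (−1)^{n − #cycles} = (−1)^{51−6} = (−1)^45 = -1.
(37|51)_J = -1 (Zolotarev's lemma cross-check).

-1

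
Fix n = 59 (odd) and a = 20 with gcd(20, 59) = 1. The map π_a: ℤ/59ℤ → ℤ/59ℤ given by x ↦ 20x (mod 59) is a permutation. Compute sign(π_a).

+1

Orbit of 12 under x↦20x: [12, 4, 21, 7, 22, 27, 9]… (length divides ord_59(20)).
π_20 has 3 disjoint cycles with lengths [29, 29, 1] on {0,…,58}.
n − c = 59 − 3 = 56; sign = (−1)^56 = +1.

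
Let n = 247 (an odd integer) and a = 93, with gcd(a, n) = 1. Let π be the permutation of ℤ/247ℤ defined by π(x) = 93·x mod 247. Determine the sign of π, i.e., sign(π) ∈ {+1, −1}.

-1

Start at x=229: 229 → 55 → 175 → 220 → 206 → 139 → 83 → … (one orbit).
π_93 has 10 disjoint cycles with lengths [36, 36, 36, 36, 36, 36, 12, 9, 9, 1] on {0,…,246}.
sign(π) = (−1)^{n − #cycles} = (−1)^{247−10} = (−1)^237 = -1.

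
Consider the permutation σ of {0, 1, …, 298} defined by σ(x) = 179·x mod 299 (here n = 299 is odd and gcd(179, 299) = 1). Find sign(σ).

+1

Orbit of 118 under x↦179x: [118, 192, 282, 246, 81, 147, 1]… (length divides ord_299(179)).
Cycle type of π: 66×4 + 11×2 + 6×2 + 1; total 9 cycles.
299 − 9 = 290 transpositions; sign(π) = (−1)^290 = +1.
Check: (179/299) = +1 by Zolotarev.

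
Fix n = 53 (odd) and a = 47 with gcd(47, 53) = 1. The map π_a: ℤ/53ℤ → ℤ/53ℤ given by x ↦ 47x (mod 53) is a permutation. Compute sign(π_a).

Orbit of 10 under x↦47x: [10, 46, 42, 13, 28, 44, 1]… (length divides ord_53(47)).
The orbit structure of x ↦ 47x mod 53: 5 orbits of sizes [13, 13, 13, 13, 1].
Σ(ℓ_i−1) = 53−5 = 48; sign = (−1)^48 = +1.
(47|53)_J = +1 (Zolotarev's lemma cross-check).

+1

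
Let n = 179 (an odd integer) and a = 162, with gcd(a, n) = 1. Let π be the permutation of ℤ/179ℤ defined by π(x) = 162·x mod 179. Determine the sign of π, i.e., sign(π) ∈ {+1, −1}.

Orbit of 2 under x↦162x: [2, 145, 41, 19, 35, 121, 91]… (length divides ord_179(162)).
The orbit structure of x ↦ 162x mod 179: 2 orbits of sizes [178, 1].
2 cycles on 179: each ℓ→(−1)^(ℓ−1), product (−1)^177 = -1.
(162|179)_J = -1 (Zolotarev's lemma cross-check).

-1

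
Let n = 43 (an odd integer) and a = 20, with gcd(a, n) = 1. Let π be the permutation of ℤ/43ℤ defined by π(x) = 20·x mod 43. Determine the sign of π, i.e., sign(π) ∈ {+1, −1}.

Orbit of 19 under x↦20x: [19, 36, 32, 38, 29, 21, 33]… (length divides ord_43(20)).
Cycle lengths of π_20 on ℤ/43ℤ: [42, 1]; 2 cycles in total.
sign(π) = (−1)^{n − #cycles} = (−1)^{43−2} = (−1)^41 = -1.
Via Zolotarev, sign(π_{20}) = (20|43) = -1.

-1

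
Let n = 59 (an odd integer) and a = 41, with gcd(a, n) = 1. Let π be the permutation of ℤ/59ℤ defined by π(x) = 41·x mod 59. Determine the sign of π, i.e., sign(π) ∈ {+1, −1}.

Start at x=19: 19 → 12 → 20 → 53 → 49 → 3 → 5 → … (one orbit).
π_41 has 3 disjoint cycles with lengths [29, 29, 1] on {0,…,58}.
3 cycles on 59: each ℓ→(−1)^(ℓ−1), product (−1)^56 = +1.

+1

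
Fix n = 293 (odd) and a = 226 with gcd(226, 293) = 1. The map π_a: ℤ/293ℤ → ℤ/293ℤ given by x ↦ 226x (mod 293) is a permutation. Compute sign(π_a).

Orbit of 186 under x↦226x: [186, 137, 197, 279, 59, 149, 272]… (length divides ord_293(226)).
Decompose π into cycles: lengths [73, 73, 73, 73, 1] (5 cycles, including the fixed point 0).
Σ(ℓ_i−1) = 293−5 = 288; sign = (−1)^288 = +1.

+1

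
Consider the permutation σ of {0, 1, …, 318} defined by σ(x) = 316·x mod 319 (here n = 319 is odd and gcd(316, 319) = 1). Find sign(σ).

+1

Orbit of 257 under x↦316x: [257, 186, 80, 79, 82, 73, 100]… (length divides ord_319(316)).
Cycle type of π: 140×2 + 28 + 10 + 1; total 5 cycles.
319 − 5 = 314 transpositions; sign(π) = (−1)^314 = +1.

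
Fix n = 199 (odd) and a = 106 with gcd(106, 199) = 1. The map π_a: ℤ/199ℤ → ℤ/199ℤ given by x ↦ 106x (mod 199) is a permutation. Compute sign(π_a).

Start at x=1: 1 → 106 → 92 → 1 (one orbit).
Cycle lengths of π_106 on ℤ/199ℤ: [3, 3, 3, 3, 3, 3, 3, 3, 3, 3, 3, 3, 3, 3, 3, 3, 3, 3, 3, 3, 3, 3, 3, 3, 3, 3, 3, 3, 3, 3, 3, 3, 3, 3, 3, 3, 3, 3, 3, 3, 3, 3, 3, 3, 3, 3, 3, 3, 3, 3, 3, 3, 3, 3, 3, 3, 3, 3, 3, 3, 3, 3, 3, 3, 3, 3, 1]; 67 cycles in total.
Σ(ℓ_i−1) = 199−67 = 132; sign = (−1)^132 = +1.
(106|199)_J = +1 (Zolotarev's lemma cross-check).

+1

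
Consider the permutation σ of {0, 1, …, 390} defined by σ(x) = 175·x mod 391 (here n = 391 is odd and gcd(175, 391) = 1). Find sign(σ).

+1

Start at x=309: 309 → 117 → 143 → 1 → 175 → 127 → 329 → … (one orbit).
Cycle type of π: 176×2 + 22 + 16 + 1; total 5 cycles.
With 5 cycles on 391 points, sign = (−1)^{391−5} = +1.
Zolotarev: (175|391) = +1, matching the cycle-count sign.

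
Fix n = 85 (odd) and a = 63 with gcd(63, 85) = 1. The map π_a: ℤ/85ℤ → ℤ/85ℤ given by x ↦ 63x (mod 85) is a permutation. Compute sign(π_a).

Orbit of 9 under x↦63x: [9, 57, 21, 48, 49, 27, 1]… (length divides ord_85(63)).
Cycle type of π: 16×5 + 4 + 1; total 7 cycles.
With 7 cycles on 85 points, sign = (−1)^{85−7} = +1.
Check: (63/85) = +1 by Zolotarev.

+1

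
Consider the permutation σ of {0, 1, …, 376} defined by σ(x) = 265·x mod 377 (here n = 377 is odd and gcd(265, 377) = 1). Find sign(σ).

Orbit of 125 under x↦265x: [125, 326, 57, 25, 216, 313, 5]… (length divides ord_377(265)).
The orbit structure of x ↦ 265x mod 377: 18 orbits of sizes [28, 28, 28, 28, 28, 28, 28, 28, 28, 28, 28, 28, 14, 14, 4, 4, 4, 1].
Σ(ℓ_i−1) = 377−18 = 359; sign = (−1)^359 = -1.
(265|377)_J = -1 (Zolotarev's lemma cross-check).

-1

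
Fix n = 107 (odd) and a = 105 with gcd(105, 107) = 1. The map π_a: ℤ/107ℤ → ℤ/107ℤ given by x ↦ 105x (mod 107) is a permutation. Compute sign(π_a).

Trace 69: π^k(69) = [69, 76, 62, 90, 34, 39, 29] for k=0..6.
Decompose π into cycles: lengths [53, 53, 1] (3 cycles, including the fixed point 0).
With 3 cycles on 107 points, sign = (−1)^{107−3} = +1.
The Jacobi symbol (105|107) = +1 (Zolotarev) agrees.

+1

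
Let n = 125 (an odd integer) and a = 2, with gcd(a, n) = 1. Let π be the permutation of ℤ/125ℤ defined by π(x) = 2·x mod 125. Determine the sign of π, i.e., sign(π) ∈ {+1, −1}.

Trace 2: π^k(2) = [2, 4, 8, 16, 32, 64, 3] for k=0..6.
Decompose π into cycles: lengths [100, 20, 4, 1] (4 cycles, including the fixed point 0).
n − c = 125 − 4 = 121; sign = (−1)^121 = -1.
Via Zolotarev, sign(π_{2}) = (2|125) = -1.

-1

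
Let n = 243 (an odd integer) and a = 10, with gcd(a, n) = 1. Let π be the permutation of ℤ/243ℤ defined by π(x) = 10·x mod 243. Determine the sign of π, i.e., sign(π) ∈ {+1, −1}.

Orbit of 46 under x↦10x: [46, 217, 226, 73, 1, 10, 100]… (length divides ord_243(10)).
Cycle lengths of π_10 on ℤ/243ℤ: [27, 27, 27, 27, 27, 27, 9, 9, 9, 9, 9, 9, 3, 3, 3, 3, 3, 3, 1, 1, 1, 1, 1, 1, 1, 1, 1]; 27 cycles in total.
Σ(ℓ_i−1) = 243−27 = 216; sign = (−1)^216 = +1.
(10|243)_J = +1 (Zolotarev's lemma cross-check).

+1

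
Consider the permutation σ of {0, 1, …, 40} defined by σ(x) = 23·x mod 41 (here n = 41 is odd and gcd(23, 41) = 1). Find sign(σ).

+1

Start at x=25: 25 → 1 → 23 → 37 → 31 → 16 → 40 → … (one orbit).
π_23 has 5 disjoint cycles with lengths [10, 10, 10, 10, 1] on {0,…,40}.
Σ(ℓ_i−1) = 41−5 = 36; sign = (−1)^36 = +1.
Zolotarev: (23|41) = +1, matching the cycle-count sign.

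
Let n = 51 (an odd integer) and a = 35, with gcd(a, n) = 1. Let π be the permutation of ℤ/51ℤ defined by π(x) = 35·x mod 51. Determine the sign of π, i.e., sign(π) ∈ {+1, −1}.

-1

Orbit of 1 under x↦35x: [1, 35]… (length divides ord_51(35)).
Decompose π into cycles: lengths [2, 2, 2, 2, 2, 2, 2, 2, 2, 2, 2, 2, 2, 2, 2, 2, 2, 1, 1, 1, 1, 1, 1, 1, 1, 1, 1, 1, 1, 1, 1, 1, 1, 1] (34 cycles, including the fixed point 0).
n − c = 51 − 34 = 17; sign = (−1)^17 = -1.
Zolotarev: (35|51) = -1, matching the cycle-count sign.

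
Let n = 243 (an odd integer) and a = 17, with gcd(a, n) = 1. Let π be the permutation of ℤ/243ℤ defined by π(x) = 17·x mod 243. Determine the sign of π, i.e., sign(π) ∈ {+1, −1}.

Trace 154: π^k(154) = [154, 188, 37, 143, 1, 17, 46] for k=0..6.
Cycle type of π: 54×3 + 18×3 + 6×3 + 2×4 + 1; total 14 cycles.
14 cycles on 243: each ℓ→(−1)^(ℓ−1), product (−1)^229 = -1.
Via Zolotarev, sign(π_{17}) = (17|243) = -1.

-1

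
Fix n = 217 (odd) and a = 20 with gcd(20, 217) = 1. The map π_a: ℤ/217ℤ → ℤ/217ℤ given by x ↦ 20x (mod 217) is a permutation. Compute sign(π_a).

Orbit of 41 under x↦20x: [41, 169, 125, 113, 90, 64, 195]… (length divides ord_217(20)).
π_20 has 12 disjoint cycles with lengths [30, 30, 30, 30, 30, 30, 15, 15, 2, 2, 2, 1] on {0,…,216}.
Σ(ℓ_i−1) = 217−12 = 205; sign = (−1)^205 = -1.
Via Zolotarev, sign(π_{20}) = (20|217) = -1.

-1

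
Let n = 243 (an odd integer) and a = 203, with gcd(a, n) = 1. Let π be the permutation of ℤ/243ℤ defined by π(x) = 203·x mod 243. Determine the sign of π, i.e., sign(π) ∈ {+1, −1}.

-1

Trace 158: π^k(158) = [158, 241, 80, 202, 182, 10, 86] for k=0..6.
π_203 has 6 disjoint cycles with lengths [162, 54, 18, 6, 2, 1] on {0,…,242}.
With 6 cycles on 243 points, sign = (−1)^{243−6} = -1.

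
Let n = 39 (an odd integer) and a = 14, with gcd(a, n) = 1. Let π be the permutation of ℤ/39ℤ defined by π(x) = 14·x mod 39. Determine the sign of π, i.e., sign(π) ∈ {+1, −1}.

-1

Start at x=14: 14 → 1 → 14 (one orbit).
The orbit structure of x ↦ 14x mod 39: 26 orbits of sizes [2, 2, 2, 2, 2, 2, 2, 2, 2, 2, 2, 2, 2, 1, 1, 1, 1, 1, 1, 1, 1, 1, 1, 1, 1, 1].
n − c = 39 − 26 = 13; sign = (−1)^13 = -1.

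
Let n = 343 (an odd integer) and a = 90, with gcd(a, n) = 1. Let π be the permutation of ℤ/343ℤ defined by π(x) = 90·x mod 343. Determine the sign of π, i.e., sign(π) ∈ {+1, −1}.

-1

Trace 230: π^k(230) = [230, 120, 167, 281, 251, 295, 139] for k=0..6.
Cycle type of π: 98×3 + 14×3 + 2×3 + 1; total 10 cycles.
Σ(ℓ_i−1) = 343−10 = 333; sign = (−1)^333 = -1.
Via Zolotarev, sign(π_{90}) = (90|343) = -1.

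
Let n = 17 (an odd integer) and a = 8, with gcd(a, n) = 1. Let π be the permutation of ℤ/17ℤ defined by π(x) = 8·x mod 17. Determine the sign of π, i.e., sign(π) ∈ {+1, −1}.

Start at x=16: 16 → 9 → 4 → 15 → 1 → 8 → 13 → … (one orbit).
Cycle lengths of π_8 on ℤ/17ℤ: [8, 8, 1]; 3 cycles in total.
3 cycles on 17: each ℓ→(−1)^(ℓ−1), product (−1)^14 = +1.
Zolotarev: (8|17) = +1, matching the cycle-count sign.

+1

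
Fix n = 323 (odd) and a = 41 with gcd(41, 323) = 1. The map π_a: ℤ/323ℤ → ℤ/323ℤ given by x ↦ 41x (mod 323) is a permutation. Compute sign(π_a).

Orbit of 111 under x↦41x: [111, 29, 220, 299, 308, 31, 302]… (length divides ord_323(41)).
π_41 has 5 disjoint cycles with lengths [144, 144, 18, 16, 1] on {0,…,322}.
sign(π) = (−1)^{n − #cycles} = (−1)^{323−5} = (−1)^318 = +1.

+1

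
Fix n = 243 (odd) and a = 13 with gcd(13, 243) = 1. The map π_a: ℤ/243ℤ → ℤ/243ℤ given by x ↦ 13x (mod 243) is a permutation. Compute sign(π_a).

Trace 181: π^k(181) = [181, 166, 214, 109, 202, 196, 118] for k=0..6.
Cycle type of π: 81×2 + 27×2 + 9×2 + 3×2 + 1×3; total 11 cycles.
243 − 11 = 232 transpositions; sign(π) = (−1)^232 = +1.
Via Zolotarev, sign(π_{13}) = (13|243) = +1.

+1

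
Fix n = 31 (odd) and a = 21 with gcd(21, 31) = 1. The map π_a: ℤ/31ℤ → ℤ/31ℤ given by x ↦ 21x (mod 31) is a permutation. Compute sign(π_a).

-1

Orbit of 26 under x↦21x: [26, 19, 27, 9, 3, 1, 21]… (length divides ord_31(21)).
Cycle lengths of π_21 on ℤ/31ℤ: [30, 1]; 2 cycles in total.
2 cycles on 31: each ℓ→(−1)^(ℓ−1), product (−1)^29 = -1.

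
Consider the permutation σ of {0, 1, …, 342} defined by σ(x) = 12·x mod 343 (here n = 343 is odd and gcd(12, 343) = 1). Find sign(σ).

-1

Trace 83: π^k(83) = [83, 310, 290, 50, 257, 340, 307] for k=0..6.
Cycle type of π: 294 + 42 + 6 + 1; total 4 cycles.
4 cycles on 343: each ℓ→(−1)^(ℓ−1), product (−1)^339 = -1.
Zolotarev: (12|343) = -1, matching the cycle-count sign.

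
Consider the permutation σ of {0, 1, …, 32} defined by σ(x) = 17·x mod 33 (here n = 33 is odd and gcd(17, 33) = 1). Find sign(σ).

+1

Start at x=4: 4 → 2 → 1 → 17 → 25 → 29 → 31 → … (one orbit).
5 cycles of lengths [10, 10, 10, 2, 1].
Σ(ℓ_i−1) = 33−5 = 28; sign = (−1)^28 = +1.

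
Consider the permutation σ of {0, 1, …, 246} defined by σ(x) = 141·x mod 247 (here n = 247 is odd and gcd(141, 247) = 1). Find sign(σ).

Orbit of 121 under x↦141x: [121, 18, 68, 202, 77, 236, 178]… (length divides ord_247(141)).
Cycle type of π: 12×19 + 6×3 + 1; total 23 cycles.
Σ(ℓ_i−1) = 247−23 = 224; sign = (−1)^224 = +1.
The Jacobi symbol (141|247) = +1 (Zolotarev) agrees.

+1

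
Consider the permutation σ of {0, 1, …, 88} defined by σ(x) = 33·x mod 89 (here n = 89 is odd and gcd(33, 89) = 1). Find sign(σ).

Trace 43: π^k(43) = [43, 84, 13, 73, 6, 20, 37] for k=0..6.
2 cycles of lengths [88, 1].
Σ(ℓ_i−1) = 89−2 = 87; sign = (−1)^87 = -1.

-1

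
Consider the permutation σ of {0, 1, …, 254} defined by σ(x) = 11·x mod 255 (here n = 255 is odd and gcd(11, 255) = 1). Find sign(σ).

Orbit of 176 under x↦11x: [176, 151, 131, 166, 41, 196, 116]… (length divides ord_255(11)).
π_11 has 25 disjoint cycles with lengths [16, 16, 16, 16, 16, 16, 16, 16, 16, 16, 16, 16, 16, 16, 16, 2, 2, 2, 2, 2, 1, 1, 1, 1, 1] on {0,…,254}.
25 cycles on 255: each ℓ→(−1)^(ℓ−1), product (−1)^230 = +1.
The Jacobi symbol (11|255) = +1 (Zolotarev) agrees.

+1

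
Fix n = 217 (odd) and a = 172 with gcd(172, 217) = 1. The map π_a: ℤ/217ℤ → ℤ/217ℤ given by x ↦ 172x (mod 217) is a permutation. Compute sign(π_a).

Start at x=74: 74 → 142 → 120 → 25 → 177 → 64 → 158 → … (one orbit).
Decompose π into cycles: lengths [30, 30, 30, 30, 30, 30, 30, 3, 3, 1] (10 cycles, including the fixed point 0).
217 − 10 = 207 transpositions; sign(π) = (−1)^207 = -1.
Zolotarev: (172|217) = -1, matching the cycle-count sign.

-1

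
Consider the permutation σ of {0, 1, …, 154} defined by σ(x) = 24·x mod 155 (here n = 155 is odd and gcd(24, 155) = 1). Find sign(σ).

-1

Start at x=99: 99 → 51 → 139 → 81 → 84 → 1 → 24 → … (one orbit).
Decompose π into cycles: lengths [30, 30, 30, 30, 30, 2, 2, 1] (8 cycles, including the fixed point 0).
sign(π) = (−1)^{n − #cycles} = (−1)^{155−8} = (−1)^147 = -1.
The Jacobi symbol (24|155) = -1 (Zolotarev) agrees.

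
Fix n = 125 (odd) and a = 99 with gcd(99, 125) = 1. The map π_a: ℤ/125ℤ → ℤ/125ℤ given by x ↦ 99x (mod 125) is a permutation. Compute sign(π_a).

+1

Start at x=76: 76 → 24 → 1 → 99 → 51 → 49 → 101 → … (one orbit).
23 cycles of lengths [10, 10, 10, 10, 10, 10, 10, 10, 10, 10, 2, 2, 2, 2, 2, 2, 2, 2, 2, 2, 2, 2, 1].
23 cycles on 125: each ℓ→(−1)^(ℓ−1), product (−1)^102 = +1.
Zolotarev: (99|125) = +1, matching the cycle-count sign.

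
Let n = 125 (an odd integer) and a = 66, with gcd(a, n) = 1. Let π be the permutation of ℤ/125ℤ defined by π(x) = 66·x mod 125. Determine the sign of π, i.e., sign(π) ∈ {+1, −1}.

Orbit of 26 under x↦66x: [26, 91, 6, 21, 11, 101, 41]… (length divides ord_125(66)).
π_66 has 13 disjoint cycles with lengths [25, 25, 25, 25, 5, 5, 5, 5, 1, 1, 1, 1, 1] on {0,…,124}.
Σ(ℓ_i−1) = 125−13 = 112; sign = (−1)^112 = +1.
Via Zolotarev, sign(π_{66}) = (66|125) = +1.

+1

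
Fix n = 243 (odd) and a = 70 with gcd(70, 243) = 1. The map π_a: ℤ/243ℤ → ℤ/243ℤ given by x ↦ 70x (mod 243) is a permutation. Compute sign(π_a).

+1

Start at x=220: 220 → 91 → 52 → 238 → 136 → 43 → 94 → … (one orbit).
π_70 has 11 disjoint cycles with lengths [81, 81, 27, 27, 9, 9, 3, 3, 1, 1, 1] on {0,…,242}.
Σ(ℓ_i−1) = 243−11 = 232; sign = (−1)^232 = +1.
(70|243)_J = +1 (Zolotarev's lemma cross-check).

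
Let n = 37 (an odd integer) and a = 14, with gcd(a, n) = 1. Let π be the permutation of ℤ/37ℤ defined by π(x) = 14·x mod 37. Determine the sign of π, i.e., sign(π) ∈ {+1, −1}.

-1

Trace 26: π^k(26) = [26, 31, 27, 8, 1, 14, 11] for k=0..6.
π_14 has 4 disjoint cycles with lengths [12, 12, 12, 1] on {0,…,36}.
sign(π) = (−1)^{n − #cycles} = (−1)^{37−4} = (−1)^33 = -1.
Check: (14/37) = -1 by Zolotarev.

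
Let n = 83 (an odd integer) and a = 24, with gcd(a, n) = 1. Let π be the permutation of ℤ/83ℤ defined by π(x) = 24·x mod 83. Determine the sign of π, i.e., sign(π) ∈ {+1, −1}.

Trace 22: π^k(22) = [22, 30, 56, 16, 52, 3, 72] for k=0..6.
Cycle type of π: 82 + 1; total 2 cycles.
83 − 2 = 81 transpositions; sign(π) = (−1)^81 = -1.

-1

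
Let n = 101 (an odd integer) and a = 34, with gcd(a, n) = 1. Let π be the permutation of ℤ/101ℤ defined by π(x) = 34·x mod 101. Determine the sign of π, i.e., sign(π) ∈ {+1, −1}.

Trace 67: π^k(67) = [67, 56, 86, 96, 32, 78, 26] for k=0..6.
2 cycles of lengths [100, 1].
With 2 cycles on 101 points, sign = (−1)^{101−2} = -1.
The Jacobi symbol (34|101) = -1 (Zolotarev) agrees.

-1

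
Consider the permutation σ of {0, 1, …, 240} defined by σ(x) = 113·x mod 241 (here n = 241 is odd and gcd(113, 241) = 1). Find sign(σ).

+1

Start at x=233: 233 → 60 → 32 → 1 → 113 → 237 → 30 → … (one orbit).
Cycle lengths of π_113 on ℤ/241ℤ: [24, 24, 24, 24, 24, 24, 24, 24, 24, 24, 1]; 11 cycles in total.
241 − 11 = 230 transpositions; sign(π) = (−1)^230 = +1.
The Jacobi symbol (113|241) = +1 (Zolotarev) agrees.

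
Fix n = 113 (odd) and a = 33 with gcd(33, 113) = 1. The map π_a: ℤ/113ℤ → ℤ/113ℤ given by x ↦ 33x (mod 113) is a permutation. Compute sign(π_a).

Start at x=60: 60 → 59 → 26 → 67 → 64 → 78 → 88 → … (one orbit).
π_33 has 2 disjoint cycles with lengths [112, 1] on {0,…,112}.
n − c = 113 − 2 = 111; sign = (−1)^111 = -1.
(33|113)_J = -1 (Zolotarev's lemma cross-check).

-1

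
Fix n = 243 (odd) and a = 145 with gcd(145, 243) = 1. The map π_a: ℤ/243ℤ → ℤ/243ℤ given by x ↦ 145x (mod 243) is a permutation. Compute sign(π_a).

+1

Trace 136: π^k(136) = [136, 37, 19, 82, 226, 208, 28] for k=0..6.
Cycle lengths of π_145 on ℤ/243ℤ: [27, 27, 27, 27, 27, 27, 9, 9, 9, 9, 9, 9, 3, 3, 3, 3, 3, 3, 1, 1, 1, 1, 1, 1, 1, 1, 1]; 27 cycles in total.
n − c = 243 − 27 = 216; sign = (−1)^216 = +1.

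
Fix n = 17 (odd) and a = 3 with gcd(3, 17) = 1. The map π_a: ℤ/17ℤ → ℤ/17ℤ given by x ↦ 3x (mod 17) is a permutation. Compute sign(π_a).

-1

Start at x=1: 1 → 3 → 9 → 10 → 13 → 5 → 15 → … (one orbit).
π_3 has 2 disjoint cycles with lengths [16, 1] on {0,…,16}.
2 cycles on 17: each ℓ→(−1)^(ℓ−1), product (−1)^15 = -1.
Via Zolotarev, sign(π_{3}) = (3|17) = -1.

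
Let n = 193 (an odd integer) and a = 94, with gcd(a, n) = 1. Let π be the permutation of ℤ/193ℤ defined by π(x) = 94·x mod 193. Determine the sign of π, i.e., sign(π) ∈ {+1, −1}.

Start at x=185: 185 → 20 → 143 → 125 → 170 → 154 → 1 → … (one orbit).
The orbit structure of x ↦ 94x mod 193: 4 orbits of sizes [64, 64, 64, 1].
sign(π) = (−1)^{n − #cycles} = (−1)^{193−4} = (−1)^189 = -1.

-1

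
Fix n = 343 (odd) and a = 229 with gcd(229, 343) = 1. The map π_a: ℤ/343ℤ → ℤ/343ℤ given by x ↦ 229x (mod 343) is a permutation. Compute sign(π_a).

-1

Orbit of 202 under x↦229x: [202, 296, 213, 71, 138, 46, 244]… (length divides ord_343(229)).
π_229 has 4 disjoint cycles with lengths [294, 42, 6, 1] on {0,…,342}.
343 − 4 = 339 transpositions; sign(π) = (−1)^339 = -1.
The Jacobi symbol (229|343) = -1 (Zolotarev) agrees.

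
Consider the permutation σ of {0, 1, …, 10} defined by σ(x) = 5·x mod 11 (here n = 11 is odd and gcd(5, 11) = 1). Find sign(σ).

+1

Start at x=9: 9 → 1 → 5 → 3 → 4 → 9 (one orbit).
π_5 has 3 disjoint cycles with lengths [5, 5, 1] on {0,…,10}.
3 cycles on 11: each ℓ→(−1)^(ℓ−1), product (−1)^8 = +1.
The Jacobi symbol (5|11) = +1 (Zolotarev) agrees.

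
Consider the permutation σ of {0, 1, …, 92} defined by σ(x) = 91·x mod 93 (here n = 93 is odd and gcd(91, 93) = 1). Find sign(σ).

-1

Start at x=91: 91 → 4 → 85 → 16 → 61 → 64 → 58 → … (one orbit).
12 cycles of lengths [10, 10, 10, 10, 10, 10, 10, 10, 10, 1, 1, 1].
With 12 cycles on 93 points, sign = (−1)^{93−12} = -1.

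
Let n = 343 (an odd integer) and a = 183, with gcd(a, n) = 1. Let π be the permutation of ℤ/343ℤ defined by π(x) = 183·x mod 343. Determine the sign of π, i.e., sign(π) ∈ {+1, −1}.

Trace 148: π^k(148) = [148, 330, 22, 253, 337, 274, 64] for k=0..6.
π_183 has 19 disjoint cycles with lengths [49, 49, 49, 49, 49, 49, 7, 7, 7, 7, 7, 7, 1, 1, 1, 1, 1, 1, 1] on {0,…,342}.
19 cycles on 343: each ℓ→(−1)^(ℓ−1), product (−1)^324 = +1.
The Jacobi symbol (183|343) = +1 (Zolotarev) agrees.

+1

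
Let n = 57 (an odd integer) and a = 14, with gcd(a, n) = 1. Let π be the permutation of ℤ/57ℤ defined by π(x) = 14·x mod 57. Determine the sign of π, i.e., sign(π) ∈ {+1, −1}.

Orbit of 50 under x↦14x: [50, 16, 53, 1, 14, 25, 8]… (length divides ord_57(14)).
The orbit structure of x ↦ 14x mod 57: 5 orbits of sizes [18, 18, 18, 2, 1].
With 5 cycles on 57 points, sign = (−1)^{57−5} = +1.

+1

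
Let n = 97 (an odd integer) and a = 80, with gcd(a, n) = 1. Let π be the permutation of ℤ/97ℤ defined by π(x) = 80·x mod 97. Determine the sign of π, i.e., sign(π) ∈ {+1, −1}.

Trace 17: π^k(17) = [17, 2, 63, 93, 68, 8, 58] for k=0..6.
Cycle lengths of π_80 on ℤ/97ℤ: [96, 1]; 2 cycles in total.
With 2 cycles on 97 points, sign = (−1)^{97−2} = -1.
The Jacobi symbol (80|97) = -1 (Zolotarev) agrees.

-1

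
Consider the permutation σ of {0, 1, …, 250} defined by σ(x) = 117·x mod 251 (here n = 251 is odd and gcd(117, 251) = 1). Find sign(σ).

Orbit of 207 under x↦117x: [207, 123, 84, 39, 45, 245, 51]… (length divides ord_251(117)).
The orbit structure of x ↦ 117x mod 251: 3 orbits of sizes [125, 125, 1].
251 − 3 = 248 transpositions; sign(π) = (−1)^248 = +1.

+1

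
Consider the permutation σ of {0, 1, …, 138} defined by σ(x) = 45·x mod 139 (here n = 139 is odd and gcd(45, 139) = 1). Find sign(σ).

+1

Orbit of 91 under x↦45x: [91, 64, 100, 52, 116, 77, 129]… (length divides ord_139(45)).
Cycle lengths of π_45 on ℤ/139ℤ: [23, 23, 23, 23, 23, 23, 1]; 7 cycles in total.
n − c = 139 − 7 = 132; sign = (−1)^132 = +1.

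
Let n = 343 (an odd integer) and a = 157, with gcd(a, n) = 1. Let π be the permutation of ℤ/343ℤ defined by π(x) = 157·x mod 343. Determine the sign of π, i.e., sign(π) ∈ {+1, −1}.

-1

Trace 39: π^k(39) = [39, 292, 225, 339, 58, 188, 18] for k=0..6.
π_157 has 4 disjoint cycles with lengths [294, 42, 6, 1] on {0,…,342}.
Σ(ℓ_i−1) = 343−4 = 339; sign = (−1)^339 = -1.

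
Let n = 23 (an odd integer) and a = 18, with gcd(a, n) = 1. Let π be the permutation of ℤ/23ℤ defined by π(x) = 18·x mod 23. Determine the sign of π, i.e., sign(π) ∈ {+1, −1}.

Trace 1: π^k(1) = [1, 18, 2, 13, 4, 3, 8] for k=0..6.
3 cycles of lengths [11, 11, 1].
23 − 3 = 20 transpositions; sign(π) = (−1)^20 = +1.
Check: (18/23) = +1 by Zolotarev.

+1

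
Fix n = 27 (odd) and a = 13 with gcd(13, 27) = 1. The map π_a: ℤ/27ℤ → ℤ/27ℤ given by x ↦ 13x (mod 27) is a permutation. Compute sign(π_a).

Start at x=16: 16 → 19 → 4 → 25 → 1 → 13 → 7 → … (one orbit).
7 cycles of lengths [9, 9, 3, 3, 1, 1, 1].
sign(π) = (−1)^{n − #cycles} = (−1)^{27−7} = (−1)^20 = +1.

+1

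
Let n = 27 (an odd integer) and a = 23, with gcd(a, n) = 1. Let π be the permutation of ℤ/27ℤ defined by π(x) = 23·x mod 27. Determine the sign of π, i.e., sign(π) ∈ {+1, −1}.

Orbit of 22 under x↦23x: [22, 20, 1, 23, 16, 17, 13]… (length divides ord_27(23)).
Cycle type of π: 18 + 6 + 2 + 1; total 4 cycles.
27 − 4 = 23 transpositions; sign(π) = (−1)^23 = -1.

-1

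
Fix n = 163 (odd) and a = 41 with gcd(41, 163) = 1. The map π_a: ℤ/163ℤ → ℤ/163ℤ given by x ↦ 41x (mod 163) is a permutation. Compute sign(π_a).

+1

Orbit of 49 under x↦41x: [49, 53, 54, 95, 146, 118, 111]… (length divides ord_163(41)).
π_41 has 3 disjoint cycles with lengths [81, 81, 1] on {0,…,162}.
n − c = 163 − 3 = 160; sign = (−1)^160 = +1.
Zolotarev: (41|163) = +1, matching the cycle-count sign.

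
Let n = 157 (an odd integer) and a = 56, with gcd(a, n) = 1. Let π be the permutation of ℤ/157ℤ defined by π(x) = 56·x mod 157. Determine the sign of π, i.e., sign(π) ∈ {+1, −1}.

+1

Trace 130: π^k(130) = [130, 58, 108, 82, 39, 143, 1] for k=0..6.
Cycle type of π: 26×6 + 1; total 7 cycles.
Σ(ℓ_i−1) = 157−7 = 150; sign = (−1)^150 = +1.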